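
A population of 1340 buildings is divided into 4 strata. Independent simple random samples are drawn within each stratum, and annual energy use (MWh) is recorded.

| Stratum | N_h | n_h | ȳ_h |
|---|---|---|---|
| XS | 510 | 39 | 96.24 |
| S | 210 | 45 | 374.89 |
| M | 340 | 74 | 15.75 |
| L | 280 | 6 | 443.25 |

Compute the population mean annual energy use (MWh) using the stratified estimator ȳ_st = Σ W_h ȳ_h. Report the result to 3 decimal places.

ȳ_st ≈ 191.996

N = Σ N_h = 1340. Stratum weights W_h = N_h/N.
ȳ_st = (510·96.24 + 210·374.89 + 340·15.75 + 280·443.25) / 1340 = 191.99575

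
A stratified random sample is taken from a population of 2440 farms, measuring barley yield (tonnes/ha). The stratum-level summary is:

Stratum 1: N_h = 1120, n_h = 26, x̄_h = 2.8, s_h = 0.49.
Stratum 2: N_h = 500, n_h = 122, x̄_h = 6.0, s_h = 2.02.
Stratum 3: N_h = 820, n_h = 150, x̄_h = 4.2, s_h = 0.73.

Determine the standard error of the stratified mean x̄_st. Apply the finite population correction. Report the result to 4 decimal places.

V̂(x̄_st) = Σ W_h² (1 − n_h/N_h) s_h²/n_h, with W_h = N_h/N and N = 2440:
  stratum 1: (1120/2440)²·(1 − 26/1120)·0.49²/26 = 0.00190053
  stratum 2: (500/2440)²·(1 − 122/500)·2.02²/122 = 0.00106176
  stratum 3: (820/2440)²·(1 − 150/820)·0.73²/150 = 0.000327841
V̂(x̄_st) = 0.00329013
SE(x̄_st) = √0.00329013 = 0.0573596

SE(x̄_st) ≈ 0.0574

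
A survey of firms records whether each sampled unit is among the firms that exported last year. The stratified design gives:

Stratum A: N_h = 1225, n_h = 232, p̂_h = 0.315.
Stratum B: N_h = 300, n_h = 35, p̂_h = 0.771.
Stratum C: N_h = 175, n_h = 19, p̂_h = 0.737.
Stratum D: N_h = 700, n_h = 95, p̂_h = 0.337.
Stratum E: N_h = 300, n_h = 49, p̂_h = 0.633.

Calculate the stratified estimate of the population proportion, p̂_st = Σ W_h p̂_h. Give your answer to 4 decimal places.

N = 2700; stratum weights W_h = N_h/N.
p̂_st = Σ W_h p̂_h = (1225·0.315 + 300·0.771 + 175·0.737 + 700·0.337 + 300·0.633)/2700 = 0.43406

p̂_st ≈ 0.4341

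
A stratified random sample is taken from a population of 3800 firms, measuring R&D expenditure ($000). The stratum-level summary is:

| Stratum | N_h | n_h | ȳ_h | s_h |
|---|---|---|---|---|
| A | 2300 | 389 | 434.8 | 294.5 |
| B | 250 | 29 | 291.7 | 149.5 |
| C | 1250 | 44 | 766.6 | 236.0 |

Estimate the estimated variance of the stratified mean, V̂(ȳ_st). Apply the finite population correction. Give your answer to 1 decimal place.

V̂(ȳ_st) = Σ W_h² (1 − n_h/N_h) s_h²/n_h, with W_h = N_h/N and N = 3800:
  stratum A: (2300/3800)²·(1 − 389/2300)·294.5²/389 = 67.8644
  stratum B: (250/3800)²·(1 − 29/250)·149.5²/29 = 2.94883
  stratum C: (1250/3800)²·(1 − 44/1250)·236.0²/44 = 132.148
V̂(ȳ_st) = 202.962

V̂(ȳ_st) ≈ 203.0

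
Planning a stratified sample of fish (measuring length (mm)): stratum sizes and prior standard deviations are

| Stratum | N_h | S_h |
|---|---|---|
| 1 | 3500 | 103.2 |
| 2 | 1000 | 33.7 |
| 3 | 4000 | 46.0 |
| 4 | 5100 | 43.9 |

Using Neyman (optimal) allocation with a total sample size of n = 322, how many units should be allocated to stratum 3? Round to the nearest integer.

74

Neyman allocation: n_h = n · N_h S_h / Σ N_i S_i, with n = 322.
  stratum 1: N_h·S_h = 3500·103.2 = 361200.00
  stratum 2: N_h·S_h = 1000·33.7 = 33700.00
  stratum 3: N_h·S_h = 4000·46.0 = 184000.00
  stratum 4: N_h·S_h = 5100·43.9 = 223890.00
Σ N_h S_h = 802790.00
n for stratum 3 = 322·184000.00/802790.00 = 73.803 → 74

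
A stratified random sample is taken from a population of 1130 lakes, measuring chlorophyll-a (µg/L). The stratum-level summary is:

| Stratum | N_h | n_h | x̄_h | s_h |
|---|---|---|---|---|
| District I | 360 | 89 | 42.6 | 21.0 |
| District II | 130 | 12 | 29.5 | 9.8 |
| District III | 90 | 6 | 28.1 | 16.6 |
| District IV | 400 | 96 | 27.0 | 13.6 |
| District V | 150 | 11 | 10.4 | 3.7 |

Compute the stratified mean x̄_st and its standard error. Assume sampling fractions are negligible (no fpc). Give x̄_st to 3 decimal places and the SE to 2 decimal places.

x̄_st ≈ 30.142, SE ≈ 1.08

x̄_st = Σ W_h x̄_h = (360·42.6 + 130·29.5 + 90·28.1 + 400·27.0 + 150·10.4)/1130 = 30.14159
V̂(x̄_st) = Σ W_h² s_h²/n_h, with W_h = N_h/N and N = 1130:
  stratum District I: (360/1130)²·21.0²/89 = 0.502917
  stratum District II: (130/1130)²·9.8²/12 = 0.105926
  stratum District III: (90/1130)²·16.6²/6 = 0.291335
  stratum District IV: (400/1130)²·13.6²/96 = 0.241418
  stratum District V: (150/1130)²·3.7²/11 = 0.0219299
V̂(x̄_st) = 1.16353
SE(x̄_st) = √1.16353 = 1.07867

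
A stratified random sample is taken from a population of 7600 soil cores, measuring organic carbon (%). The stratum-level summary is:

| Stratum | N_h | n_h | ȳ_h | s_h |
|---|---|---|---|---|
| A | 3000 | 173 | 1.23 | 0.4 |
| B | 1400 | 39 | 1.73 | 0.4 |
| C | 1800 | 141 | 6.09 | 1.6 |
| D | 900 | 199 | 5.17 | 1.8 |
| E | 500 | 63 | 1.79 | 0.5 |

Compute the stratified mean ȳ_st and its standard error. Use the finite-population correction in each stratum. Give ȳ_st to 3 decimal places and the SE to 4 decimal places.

ȳ_st ≈ 2.977, SE ≈ 0.0375

ȳ_st = Σ W_h ȳ_h = (3000·1.23 + 1400·1.73 + 1800·6.09 + 900·5.17 + 500·1.79)/7600 = 2.97658
V̂(ȳ_st) = Σ W_h² (1 − n_h/N_h) s_h²/n_h, with W_h = N_h/N and N = 7600:
  stratum A: (3000/7600)²·(1 − 173/3000)·0.4²/173 = 0.000135798
  stratum B: (1400/7600)²·(1 − 39/1400)·0.4²/39 = 0.000135336
  stratum C: (1800/7600)²·(1 − 141/1800)·1.6²/141 = 0.000938669
  stratum D: (900/7600)²·(1 − 199/900)·1.8²/199 = 0.000177838
  stratum E: (500/7600)²·(1 − 63/500)·0.5²/63 = 1.50115e-05
V̂(ȳ_st) = 0.00140265
SE(ȳ_st) = √0.00140265 = 0.037452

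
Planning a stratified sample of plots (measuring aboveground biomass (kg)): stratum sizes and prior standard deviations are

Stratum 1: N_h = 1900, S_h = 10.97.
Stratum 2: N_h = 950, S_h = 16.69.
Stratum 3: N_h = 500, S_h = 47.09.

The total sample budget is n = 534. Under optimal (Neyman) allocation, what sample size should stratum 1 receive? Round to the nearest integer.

185

Neyman allocation: n_h = n · N_h S_h / Σ N_i S_i, with n = 534.
  stratum 1: N_h·S_h = 1900·10.97 = 20843.00
  stratum 2: N_h·S_h = 950·16.69 = 15855.50
  stratum 3: N_h·S_h = 500·47.09 = 23545.00
Σ N_h S_h = 60243.50
n for stratum 1 = 534·20843.00/60243.50 = 184.753 → 185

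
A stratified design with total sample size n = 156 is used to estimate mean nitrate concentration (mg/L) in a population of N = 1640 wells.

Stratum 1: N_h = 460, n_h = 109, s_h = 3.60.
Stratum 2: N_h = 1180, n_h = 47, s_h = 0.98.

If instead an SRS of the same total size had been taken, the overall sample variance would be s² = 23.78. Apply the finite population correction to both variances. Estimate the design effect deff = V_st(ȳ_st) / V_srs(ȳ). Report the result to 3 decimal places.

deff ≈ 0.125

V̂(ȳ_st) = Σ W_h² (1 − n_h/N_h) s_h²/n_h, with W_h = N_h/N and N = 1640:
  stratum 1: (460/1640)²·(1 − 109/460)·3.60²/109 = 0.00713766
  stratum 2: (1180/1640)²·(1 − 47/1180)·0.98²/47 = 0.0101573
V_st = 0.017295
V_srs = (1 − 156/1640)·23.78/156 = 0.137936
deff = V_st / V_srs = 0.017295/0.137936 = 0.1254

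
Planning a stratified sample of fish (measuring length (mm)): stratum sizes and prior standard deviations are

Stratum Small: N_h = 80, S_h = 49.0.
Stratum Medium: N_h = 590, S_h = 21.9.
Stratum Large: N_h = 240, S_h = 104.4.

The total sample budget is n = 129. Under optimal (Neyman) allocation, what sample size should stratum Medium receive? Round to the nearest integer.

Neyman allocation: n_h = n · N_h S_h / Σ N_i S_i, with n = 129.
  stratum Small: N_h·S_h = 80·49.0 = 3920.00
  stratum Medium: N_h·S_h = 590·21.9 = 12921.00
  stratum Large: N_h·S_h = 240·104.4 = 25056.00
Σ N_h S_h = 41897.00
n for stratum Medium = 129·12921.00/41897.00 = 39.783 → 40

40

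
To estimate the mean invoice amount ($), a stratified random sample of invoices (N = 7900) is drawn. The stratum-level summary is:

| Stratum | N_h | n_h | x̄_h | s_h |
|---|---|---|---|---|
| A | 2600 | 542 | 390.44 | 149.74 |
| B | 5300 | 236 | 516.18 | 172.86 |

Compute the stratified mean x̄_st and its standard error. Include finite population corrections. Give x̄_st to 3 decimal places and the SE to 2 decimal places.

x̄_st = Σ W_h x̄_h = (2600·390.44 + 5300·516.18)/7900 = 474.79722
V̂(x̄_st) = Σ W_h² (1 − n_h/N_h) s_h²/n_h, with W_h = N_h/N and N = 7900:
  stratum A: (2600/7900)²·(1 − 542/2600)·149.74²/542 = 3.54683
  stratum B: (5300/7900)²·(1 − 236/5300)·172.86²/236 = 54.4493
V̂(x̄_st) = 57.9961
SE(x̄_st) = √57.9961 = 7.61552

x̄_st ≈ 474.797, SE ≈ 7.62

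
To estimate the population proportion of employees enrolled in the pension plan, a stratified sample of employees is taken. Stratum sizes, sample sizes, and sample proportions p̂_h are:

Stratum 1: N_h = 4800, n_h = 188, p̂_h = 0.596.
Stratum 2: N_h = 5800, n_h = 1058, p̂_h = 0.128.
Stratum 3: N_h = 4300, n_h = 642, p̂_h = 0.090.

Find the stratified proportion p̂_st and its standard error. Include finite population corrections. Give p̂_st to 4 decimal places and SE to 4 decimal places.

N = 14900; stratum weights W_h = N_h/N.
p̂_st = Σ W_h p̂_h = (4800·0.596 + 5800·0.128 + 4300·0.090)/14900 = 0.26780
V̂(p̂_st) = Σ W_h² (1 − n_h/N_h) p̂_h(1−p̂_h)/(n_h−1):
  stratum 1: (4800/14900)²·(1 − 188/4800)·0.596·0.404/187 = 0.000128394
  stratum 2: (5800/14900)²·(1 − 1058/5800)·0.128·0.872/1057 = 1.30818e-05
  stratum 3: (4300/14900)²·(1 − 642/4300)·0.090·0.910/641 = 9.05244e-06
V̂(p̂_st) = 0.000150528; SE = √V̂ = 0.012269

p̂_st ≈ 0.2678, SE ≈ 0.0123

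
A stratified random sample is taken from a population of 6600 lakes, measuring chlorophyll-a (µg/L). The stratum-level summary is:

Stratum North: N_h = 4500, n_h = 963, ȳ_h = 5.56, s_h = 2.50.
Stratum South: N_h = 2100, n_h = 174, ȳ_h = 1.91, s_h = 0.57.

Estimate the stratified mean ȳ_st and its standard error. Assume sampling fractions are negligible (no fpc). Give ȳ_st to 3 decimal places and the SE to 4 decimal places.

ȳ_st = Σ W_h ȳ_h = (4500·5.56 + 2100·1.91)/6600 = 4.39864
V̂(ȳ_st) = Σ W_h² s_h²/n_h, with W_h = N_h/N and N = 6600:
  stratum North: (4500/6600)²·2.50²/963 = 0.00301711
  stratum South: (2100/6600)²·0.57²/174 = 0.000189039
V̂(ȳ_st) = 0.00320615
SE(ȳ_st) = √0.00320615 = 0.0566228

ȳ_st ≈ 4.399, SE ≈ 0.0566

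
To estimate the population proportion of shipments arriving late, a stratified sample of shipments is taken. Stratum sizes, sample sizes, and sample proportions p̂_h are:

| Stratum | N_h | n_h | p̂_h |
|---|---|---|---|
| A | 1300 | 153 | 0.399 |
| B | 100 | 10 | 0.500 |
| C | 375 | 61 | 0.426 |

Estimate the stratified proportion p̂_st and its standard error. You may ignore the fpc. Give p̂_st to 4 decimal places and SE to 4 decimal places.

p̂_st ≈ 0.4104, SE ≈ 0.0334

N = 1775; stratum weights W_h = N_h/N.
p̂_st = Σ W_h p̂_h = (1300·0.399 + 100·0.500 + 375·0.426)/1775 = 0.41039
V̂(p̂_st) = Σ W_h² p̂_h(1−p̂_h)/(n_h−1):
  stratum A: (1300/1775)²·0.399·0.601/152 = 0.00084624
  stratum B: (100/1775)²·0.500·0.500/9 = 8.81659e-05
  stratum C: (375/1775)²·0.426·0.574/60 = 0.000181901
V̂(p̂_st) = 0.00111631; SE = √V̂ = 0.0334112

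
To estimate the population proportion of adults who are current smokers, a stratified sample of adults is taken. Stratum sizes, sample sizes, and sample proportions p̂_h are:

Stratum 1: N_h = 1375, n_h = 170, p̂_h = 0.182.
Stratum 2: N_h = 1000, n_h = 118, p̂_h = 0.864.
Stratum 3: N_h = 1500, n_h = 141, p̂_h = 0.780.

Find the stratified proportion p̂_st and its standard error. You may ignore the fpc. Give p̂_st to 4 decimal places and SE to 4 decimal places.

p̂_st ≈ 0.5895, SE ≈ 0.0190

N = 3875; stratum weights W_h = N_h/N.
p̂_st = Σ W_h p̂_h = (1375·0.182 + 1000·0.864 + 1500·0.780)/3875 = 0.58948
V̂(p̂_st) = Σ W_h² p̂_h(1−p̂_h)/(n_h−1):
  stratum 1: (1375/3875)²·0.182·0.818/169 = 0.000110917
  stratum 2: (1000/3875)²·0.864·0.136/117 = 6.68842e-05
  stratum 3: (1500/3875)²·0.780·0.220/140 = 0.000183666
V̂(p̂_st) = 0.000361467; SE = √V̂ = 0.0190123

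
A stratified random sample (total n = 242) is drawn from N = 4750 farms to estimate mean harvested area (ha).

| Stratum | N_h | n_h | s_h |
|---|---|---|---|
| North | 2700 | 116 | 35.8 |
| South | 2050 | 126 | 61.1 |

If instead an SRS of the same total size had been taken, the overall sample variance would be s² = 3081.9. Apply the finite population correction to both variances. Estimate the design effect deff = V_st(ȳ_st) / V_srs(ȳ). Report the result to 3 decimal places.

V̂(ȳ_st) = Σ W_h² (1 − n_h/N_h) s_h²/n_h, with W_h = N_h/N and N = 4750:
  stratum North: (2700/4750)²·(1 − 116/2700)·35.8²/116 = 3.41647
  stratum South: (2050/4750)²·(1 − 126/2050)·61.1²/126 = 5.17945
V_st = 8.59592
V_srs = (1 − 242/4750)·3081.9/242 = 12.0863
deff = V_st / V_srs = 8.59592/12.0863 = 0.7112

deff ≈ 0.711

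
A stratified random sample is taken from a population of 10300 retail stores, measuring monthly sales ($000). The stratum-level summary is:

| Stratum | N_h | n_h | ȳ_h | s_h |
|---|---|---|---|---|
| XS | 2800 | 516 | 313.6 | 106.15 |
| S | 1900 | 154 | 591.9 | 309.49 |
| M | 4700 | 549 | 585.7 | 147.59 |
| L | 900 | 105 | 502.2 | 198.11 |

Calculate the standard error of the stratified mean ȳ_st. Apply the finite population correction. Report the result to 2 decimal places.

V̂(ȳ_st) = Σ W_h² (1 − n_h/N_h) s_h²/n_h, with W_h = N_h/N and N = 10300:
  stratum XS: (2800/10300)²·(1 − 516/2800)·106.15²/516 = 1.31635
  stratum S: (1900/10300)²·(1 − 154/1900)·309.49²/154 = 19.4489
  stratum M: (4700/10300)²·(1 − 549/4700)·147.59²/549 = 7.29655
  stratum L: (900/10300)²·(1 − 105/900)·198.11²/105 = 2.52092
V̂(ȳ_st) = 30.5828
SE(ȳ_st) = √30.5828 = 5.53017

SE(ȳ_st) ≈ 5.53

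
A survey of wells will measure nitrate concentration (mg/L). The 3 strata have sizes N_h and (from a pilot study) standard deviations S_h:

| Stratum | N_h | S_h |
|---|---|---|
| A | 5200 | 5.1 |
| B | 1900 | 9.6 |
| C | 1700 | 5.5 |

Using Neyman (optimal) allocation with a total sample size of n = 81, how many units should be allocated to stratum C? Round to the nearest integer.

Neyman allocation: n_h = n · N_h S_h / Σ N_i S_i, with n = 81.
  stratum A: N_h·S_h = 5200·5.1 = 26520.00
  stratum B: N_h·S_h = 1900·9.6 = 18240.00
  stratum C: N_h·S_h = 1700·5.5 = 9350.00
Σ N_h S_h = 54110.00
n for stratum C = 81·9350.00/54110.00 = 13.996 → 14

14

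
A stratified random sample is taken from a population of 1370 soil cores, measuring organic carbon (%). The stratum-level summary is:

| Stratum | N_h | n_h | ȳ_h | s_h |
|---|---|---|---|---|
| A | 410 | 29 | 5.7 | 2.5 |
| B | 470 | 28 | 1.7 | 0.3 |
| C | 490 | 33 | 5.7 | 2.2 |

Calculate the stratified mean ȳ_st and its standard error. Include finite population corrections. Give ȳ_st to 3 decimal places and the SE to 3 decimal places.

ȳ_st = Σ W_h ȳ_h = (410·5.7 + 470·1.7 + 490·5.7)/1370 = 4.32774
V̂(ȳ_st) = Σ W_h² (1 − n_h/N_h) s_h²/n_h, with W_h = N_h/N and N = 1370:
  stratum A: (410/1370)²·(1 − 29/410)·2.5²/29 = 0.017937
  stratum B: (470/1370)²·(1 − 28/470)·0.3²/28 = 0.000355765
  stratum C: (490/1370)²·(1 − 33/490)·2.2²/33 = 0.0174986
V̂(ȳ_st) = 0.0357913
SE(ȳ_st) = √0.0357913 = 0.189186

ȳ_st ≈ 4.328, SE ≈ 0.189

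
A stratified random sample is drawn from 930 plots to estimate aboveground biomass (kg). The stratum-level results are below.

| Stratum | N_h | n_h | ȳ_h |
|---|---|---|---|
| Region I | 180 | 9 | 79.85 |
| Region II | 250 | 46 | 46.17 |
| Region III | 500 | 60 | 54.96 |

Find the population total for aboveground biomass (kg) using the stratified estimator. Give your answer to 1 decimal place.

τ̂_st = Σ N_h ȳ_h = 180·79.85 + 250·46.17 + 500·54.96 = 53395.5

τ̂_st ≈ 53395.5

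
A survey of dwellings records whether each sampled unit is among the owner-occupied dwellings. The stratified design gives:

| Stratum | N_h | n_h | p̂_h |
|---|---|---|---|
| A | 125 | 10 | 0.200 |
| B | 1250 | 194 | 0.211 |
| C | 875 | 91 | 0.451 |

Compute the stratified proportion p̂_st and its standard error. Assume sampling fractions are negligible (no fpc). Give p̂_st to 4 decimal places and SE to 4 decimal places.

N = 2250; stratum weights W_h = N_h/N.
p̂_st = Σ W_h p̂_h = (125·0.200 + 1250·0.211 + 875·0.451)/2250 = 0.30372
V̂(p̂_st) = Σ W_h² p̂_h(1−p̂_h)/(n_h−1):
  stratum A: (125/2250)²·0.200·0.800/9 = 5.48697e-05
  stratum B: (1250/2250)²·0.211·0.789/193 = 0.00026623
  stratum C: (875/2250)²·0.451·0.549/90 = 0.000416061
V̂(p̂_st) = 0.000737161; SE = √V̂ = 0.0271507

p̂_st ≈ 0.3037, SE ≈ 0.0272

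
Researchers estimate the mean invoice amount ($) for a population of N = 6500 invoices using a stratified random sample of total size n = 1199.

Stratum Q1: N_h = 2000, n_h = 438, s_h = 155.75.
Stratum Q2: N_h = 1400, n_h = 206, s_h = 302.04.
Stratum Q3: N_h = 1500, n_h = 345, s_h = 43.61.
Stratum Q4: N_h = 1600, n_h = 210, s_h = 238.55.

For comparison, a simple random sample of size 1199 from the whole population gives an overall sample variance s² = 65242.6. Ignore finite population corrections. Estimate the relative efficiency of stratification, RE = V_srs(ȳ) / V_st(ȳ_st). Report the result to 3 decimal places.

RE ≈ 1.280

V̂(ȳ_st) = Σ W_h² s_h²/n_h, with W_h = N_h/N and N = 6500:
  stratum Q1: (2000/6500)²·155.75²/438 = 5.24343
  stratum Q2: (1400/6500)²·302.04²/206 = 20.5443
  stratum Q3: (1500/6500)²·43.61²/345 = 0.293568
  stratum Q4: (1600/6500)²·238.55²/210 = 16.4192
V_st = 42.5005
V_srs = s²/n = 65242.6/1199 = 54.4142
Relative efficiency = V_srs / V_st = 54.4142/42.5005 = 1.2803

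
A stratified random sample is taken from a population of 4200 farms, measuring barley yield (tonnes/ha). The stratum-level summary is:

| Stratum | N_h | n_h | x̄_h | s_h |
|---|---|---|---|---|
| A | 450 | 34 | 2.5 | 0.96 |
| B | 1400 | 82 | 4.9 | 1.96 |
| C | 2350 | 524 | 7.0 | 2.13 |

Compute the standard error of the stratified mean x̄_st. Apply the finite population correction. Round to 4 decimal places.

V̂(x̄_st) = Σ W_h² (1 − n_h/N_h) s_h²/n_h, with W_h = N_h/N and N = 4200:
  stratum A: (450/4200)²·(1 − 34/450)·0.96²/34 = 0.000287654
  stratum B: (1400/4200)²·(1 − 82/1400)·1.96²/82 = 0.00490053
  stratum C: (2350/4200)²·(1 − 524/2350)·2.13²/524 = 0.00210619
V̂(x̄_st) = 0.00729438
SE(x̄_st) = √0.00729438 = 0.0854071

SE(x̄_st) ≈ 0.0854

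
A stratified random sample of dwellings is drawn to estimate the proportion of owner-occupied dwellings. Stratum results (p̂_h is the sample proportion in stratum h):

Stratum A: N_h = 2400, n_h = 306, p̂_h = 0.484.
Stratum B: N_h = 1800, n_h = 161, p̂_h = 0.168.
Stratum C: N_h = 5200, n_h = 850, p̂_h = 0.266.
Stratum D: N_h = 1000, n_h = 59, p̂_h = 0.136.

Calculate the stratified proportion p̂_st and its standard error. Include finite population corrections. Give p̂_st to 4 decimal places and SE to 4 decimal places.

N = 10400; stratum weights W_h = N_h/N.
p̂_st = Σ W_h p̂_h = (2400·0.484 + 1800·0.168 + 5200·0.266 + 1000·0.136)/10400 = 0.28685
V̂(p̂_st) = Σ W_h² (1 − n_h/N_h) p̂_h(1−p̂_h)/(n_h−1):
  stratum A: (2400/10400)²·(1 − 306/2400)·0.484·0.516/305 = 3.80467e-05
  stratum B: (1800/10400)²·(1 − 161/1800)·0.168·0.832/160 = 2.38285e-05
  stratum C: (5200/10400)²·(1 − 850/5200)·0.266·0.734/849 = 4.80946e-05
  stratum D: (1000/10400)²·(1 − 59/1000)·0.136·0.864/58 = 1.76257e-05
V̂(p̂_st) = 0.000127595; SE = √V̂ = 0.0112958

p̂_st ≈ 0.2868, SE ≈ 0.0113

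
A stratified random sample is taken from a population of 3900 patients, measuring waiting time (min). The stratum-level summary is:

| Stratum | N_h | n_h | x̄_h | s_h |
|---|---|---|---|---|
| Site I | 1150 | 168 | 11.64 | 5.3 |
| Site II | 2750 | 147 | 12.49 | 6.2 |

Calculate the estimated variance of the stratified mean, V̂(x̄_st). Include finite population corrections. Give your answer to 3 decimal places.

V̂(x̄_st) ≈ 0.135

V̂(x̄_st) = Σ W_h² (1 − n_h/N_h) s_h²/n_h, with W_h = N_h/N and N = 3900:
  stratum Site I: (1150/3900)²·(1 − 168/1150)·5.3²/168 = 0.0124143
  stratum Site II: (2750/3900)²·(1 − 147/2750)·6.2²/147 = 0.123068
V̂(x̄_st) = 0.135482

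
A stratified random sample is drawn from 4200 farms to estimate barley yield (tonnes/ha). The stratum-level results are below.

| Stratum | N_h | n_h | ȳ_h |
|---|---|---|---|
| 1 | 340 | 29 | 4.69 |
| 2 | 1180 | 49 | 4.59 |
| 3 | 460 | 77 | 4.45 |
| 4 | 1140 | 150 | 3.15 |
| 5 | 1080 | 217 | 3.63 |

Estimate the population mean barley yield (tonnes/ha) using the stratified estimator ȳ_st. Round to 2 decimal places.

ȳ_st ≈ 3.95

N = Σ N_h = 4200. Stratum weights W_h = N_h/N.
ȳ_st = (340·4.69 + 1180·4.59 + 460·4.45 + 1140·3.15 + 1080·3.63) / 4200 = 3.9450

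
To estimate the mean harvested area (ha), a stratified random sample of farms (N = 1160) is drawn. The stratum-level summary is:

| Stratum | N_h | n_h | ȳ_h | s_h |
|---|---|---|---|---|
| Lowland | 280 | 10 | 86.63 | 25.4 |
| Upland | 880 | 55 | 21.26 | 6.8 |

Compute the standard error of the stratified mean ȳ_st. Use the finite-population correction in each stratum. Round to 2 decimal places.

SE(ȳ_st) ≈ 2.02

V̂(ȳ_st) = Σ W_h² (1 − n_h/N_h) s_h²/n_h, with W_h = N_h/N and N = 1160:
  stratum Lowland: (280/1160)²·(1 − 10/280)·25.4²/10 = 3.62471
  stratum Upland: (880/1160)²·(1 − 55/880)·6.8²/55 = 0.453603
V̂(ȳ_st) = 4.07831
SE(ȳ_st) = √4.07831 = 2.01948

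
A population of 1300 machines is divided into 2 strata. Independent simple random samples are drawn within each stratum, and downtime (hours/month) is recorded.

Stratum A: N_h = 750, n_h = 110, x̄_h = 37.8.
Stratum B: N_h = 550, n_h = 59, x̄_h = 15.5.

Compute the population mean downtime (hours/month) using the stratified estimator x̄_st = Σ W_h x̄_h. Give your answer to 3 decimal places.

x̄_st ≈ 28.365

N = Σ N_h = 1300. Stratum weights W_h = N_h/N.
x̄_st = (750·37.8 + 550·15.5) / 1300 = 28.36538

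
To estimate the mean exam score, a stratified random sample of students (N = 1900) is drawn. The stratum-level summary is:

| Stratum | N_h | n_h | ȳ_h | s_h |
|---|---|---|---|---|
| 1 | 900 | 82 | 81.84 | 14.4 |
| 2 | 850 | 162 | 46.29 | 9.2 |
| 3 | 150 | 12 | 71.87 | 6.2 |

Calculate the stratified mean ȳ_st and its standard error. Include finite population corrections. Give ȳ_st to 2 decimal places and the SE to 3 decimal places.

ȳ_st = Σ W_h ȳ_h = (900·81.84 + 850·46.29 + 150·71.87)/1900 = 65.14895
V̂(ȳ_st) = Σ W_h² (1 − n_h/N_h) s_h²/n_h, with W_h = N_h/N and N = 1900:
  stratum 1: (900/1900)²·(1 − 82/900)·14.4²/82 = 0.515703
  stratum 2: (850/1900)²·(1 − 162/850)·9.2²/162 = 0.0846371
  stratum 3: (150/1900)²·(1 − 12/150)·6.2²/12 = 0.0183681
V̂(ȳ_st) = 0.618708
SE(ȳ_st) = √0.618708 = 0.78658

ȳ_st ≈ 65.15, SE ≈ 0.787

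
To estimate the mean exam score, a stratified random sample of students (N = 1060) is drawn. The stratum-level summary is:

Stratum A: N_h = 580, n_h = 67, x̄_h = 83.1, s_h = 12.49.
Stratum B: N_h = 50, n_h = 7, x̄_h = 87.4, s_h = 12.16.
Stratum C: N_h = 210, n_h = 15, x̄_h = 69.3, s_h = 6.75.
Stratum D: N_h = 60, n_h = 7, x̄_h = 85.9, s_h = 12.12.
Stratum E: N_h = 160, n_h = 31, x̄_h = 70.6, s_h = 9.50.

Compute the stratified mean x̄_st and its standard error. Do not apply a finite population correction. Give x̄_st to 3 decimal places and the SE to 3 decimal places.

x̄_st = Σ W_h x̄_h = (580·83.1 + 50·87.4 + 210·69.3 + 60·85.9 + 160·70.6)/1060 = 78.84057
V̂(x̄_st) = Σ W_h² s_h²/n_h, with W_h = N_h/N and N = 1060:
  stratum A: (580/1060)²·12.49²/67 = 0.697099
  stratum B: (50/1060)²·12.16²/7 = 0.0469999
  stratum C: (210/1060)²·6.75²/15 = 0.119218
  stratum D: (60/1060)²·12.12²/7 = 0.0672354
  stratum E: (160/1060)²·9.50²/31 = 0.0663306
V̂(x̄_st) = 0.996883
SE(x̄_st) = √0.996883 = 0.99844

x̄_st ≈ 78.841, SE ≈ 0.998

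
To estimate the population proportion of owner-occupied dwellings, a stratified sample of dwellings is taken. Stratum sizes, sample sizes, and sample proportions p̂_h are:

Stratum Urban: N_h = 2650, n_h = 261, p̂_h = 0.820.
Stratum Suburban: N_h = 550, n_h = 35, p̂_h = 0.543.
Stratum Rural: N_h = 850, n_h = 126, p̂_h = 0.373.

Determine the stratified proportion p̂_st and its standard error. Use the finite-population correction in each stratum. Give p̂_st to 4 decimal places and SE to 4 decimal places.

N = 4050; stratum weights W_h = N_h/N.
p̂_st = Σ W_h p̂_h = (2650·0.820 + 550·0.543 + 850·0.373)/4050 = 0.68857
V̂(p̂_st) = Σ W_h² (1 − n_h/N_h) p̂_h(1−p̂_h)/(n_h−1):
  stratum Urban: (2650/4050)²·(1 − 261/2650)·0.820·0.180/260 = 0.000219111
  stratum Suburban: (550/4050)²·(1 − 35/550)·0.543·0.457/34 = 0.000126037
  stratum Rural: (850/4050)²·(1 − 126/850)·0.373·0.627/125 = 7.01962e-05
V̂(p̂_st) = 0.000415344; SE = √V̂ = 0.02038

p̂_st ≈ 0.6886, SE ≈ 0.0204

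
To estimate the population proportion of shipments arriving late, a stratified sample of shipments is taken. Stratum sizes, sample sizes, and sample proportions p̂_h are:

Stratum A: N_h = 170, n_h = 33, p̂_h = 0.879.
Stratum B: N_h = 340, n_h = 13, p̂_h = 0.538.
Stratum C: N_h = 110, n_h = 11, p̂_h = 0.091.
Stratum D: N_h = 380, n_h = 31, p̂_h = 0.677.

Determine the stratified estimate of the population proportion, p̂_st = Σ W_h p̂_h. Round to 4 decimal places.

N = 1000; stratum weights W_h = N_h/N.
p̂_st = Σ W_h p̂_h = (170·0.879 + 340·0.538 + 110·0.091 + 380·0.677)/1000 = 0.59962

p̂_st ≈ 0.5996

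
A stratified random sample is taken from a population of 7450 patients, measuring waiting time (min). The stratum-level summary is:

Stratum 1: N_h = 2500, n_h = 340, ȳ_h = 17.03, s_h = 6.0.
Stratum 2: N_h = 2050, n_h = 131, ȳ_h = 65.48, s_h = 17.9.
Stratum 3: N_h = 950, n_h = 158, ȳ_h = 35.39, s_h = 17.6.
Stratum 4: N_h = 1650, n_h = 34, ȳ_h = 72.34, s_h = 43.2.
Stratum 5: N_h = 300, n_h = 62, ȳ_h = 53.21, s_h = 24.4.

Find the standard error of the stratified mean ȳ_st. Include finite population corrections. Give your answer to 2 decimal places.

SE(ȳ_st) ≈ 1.69

V̂(ȳ_st) = Σ W_h² (1 − n_h/N_h) s_h²/n_h, with W_h = N_h/N and N = 7450:
  stratum 1: (2500/7450)²·(1 − 340/2500)·6.0²/340 = 0.0103016
  stratum 2: (2050/7450)²·(1 − 131/2050)·17.9²/131 = 0.173361
  stratum 3: (950/7450)²·(1 − 158/950)·17.6²/158 = 0.0265769
  stratum 4: (1650/7450)²·(1 − 34/1650)·43.2²/34 = 2.63695
  stratum 5: (300/7450)²·(1 − 62/300)·24.4²/62 = 0.012353
V̂(ȳ_st) = 2.85954
SE(ȳ_st) = √2.85954 = 1.69102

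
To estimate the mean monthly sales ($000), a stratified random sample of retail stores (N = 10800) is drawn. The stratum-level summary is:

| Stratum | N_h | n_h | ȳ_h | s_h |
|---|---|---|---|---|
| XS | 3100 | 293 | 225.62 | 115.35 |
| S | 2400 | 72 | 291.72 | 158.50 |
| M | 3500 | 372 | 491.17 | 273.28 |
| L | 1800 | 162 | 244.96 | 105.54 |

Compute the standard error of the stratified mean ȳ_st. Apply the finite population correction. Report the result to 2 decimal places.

SE(ȳ_st) ≈ 6.38

V̂(ȳ_st) = Σ W_h² (1 − n_h/N_h) s_h²/n_h, with W_h = N_h/N and N = 10800:
  stratum XS: (3100/10800)²·(1 − 293/3100)·115.35²/293 = 3.38785
  stratum S: (2400/10800)²·(1 − 72/2400)·158.50²/72 = 16.7137
  stratum M: (3500/10800)²·(1 − 372/3500)·273.28²/372 = 18.8434
  stratum L: (1800/10800)²·(1 − 162/1800)·105.54²/162 = 1.73803
V̂(ȳ_st) = 40.683
SE(ȳ_st) = √40.683 = 6.37832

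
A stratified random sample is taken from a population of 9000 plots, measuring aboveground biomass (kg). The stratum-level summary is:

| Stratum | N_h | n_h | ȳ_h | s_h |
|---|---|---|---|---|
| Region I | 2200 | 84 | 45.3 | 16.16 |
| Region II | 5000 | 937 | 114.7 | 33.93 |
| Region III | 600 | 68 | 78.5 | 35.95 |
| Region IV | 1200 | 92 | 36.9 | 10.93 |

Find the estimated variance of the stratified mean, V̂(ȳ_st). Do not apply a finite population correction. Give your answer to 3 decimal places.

V̂(ȳ_st) ≈ 0.673

V̂(ȳ_st) = Σ W_h² s_h²/n_h, with W_h = N_h/N and N = 9000:
  stratum Region I: (2200/9000)²·16.16²/84 = 0.185765
  stratum Region II: (5000/9000)²·33.93²/937 = 0.379213
  stratum Region III: (600/9000)²·35.95²/68 = 0.0844708
  stratum Region IV: (1200/9000)²·10.93²/92 = 0.023085
V̂(ȳ_st) = 0.672534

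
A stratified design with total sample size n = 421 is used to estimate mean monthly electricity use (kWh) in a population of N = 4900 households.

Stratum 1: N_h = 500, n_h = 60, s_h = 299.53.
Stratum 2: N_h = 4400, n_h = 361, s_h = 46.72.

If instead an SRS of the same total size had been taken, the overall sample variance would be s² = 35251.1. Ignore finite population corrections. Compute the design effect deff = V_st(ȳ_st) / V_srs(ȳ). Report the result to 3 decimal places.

V̂(ȳ_st) = Σ W_h² s_h²/n_h, with W_h = N_h/N and N = 4900:
  stratum 1: (500/4900)²·299.53²/60 = 15.5696
  stratum 2: (4400/4900)²·46.72²/361 = 4.87542
V_st = 20.445
V_srs = s²/n = 35251.1/421 = 83.7318
deff = V_st / V_srs = 20.445/83.7318 = 0.2442

deff ≈ 0.244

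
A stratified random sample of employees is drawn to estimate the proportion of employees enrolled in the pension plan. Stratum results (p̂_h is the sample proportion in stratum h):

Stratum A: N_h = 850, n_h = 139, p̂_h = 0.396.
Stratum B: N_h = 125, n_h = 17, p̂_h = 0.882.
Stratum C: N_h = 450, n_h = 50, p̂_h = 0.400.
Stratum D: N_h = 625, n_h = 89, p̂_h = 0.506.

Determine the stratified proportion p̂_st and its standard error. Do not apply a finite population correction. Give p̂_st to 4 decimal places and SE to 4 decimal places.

p̂_st ≈ 0.4600, SE ≈ 0.0287

N = 2050; stratum weights W_h = N_h/N.
p̂_st = Σ W_h p̂_h = (850·0.396 + 125·0.882 + 450·0.400 + 625·0.506)/2050 = 0.46005
V̂(p̂_st) = Σ W_h² p̂_h(1−p̂_h)/(n_h−1):
  stratum A: (850/2050)²·0.396·0.604/138 = 0.000297977
  stratum B: (125/2050)²·0.882·0.118/16 = 2.41848e-05
  stratum C: (450/2050)²·0.400·0.600/49 = 0.000236011
  stratum D: (625/2050)²·0.506·0.494/88 = 0.000264026
V̂(p̂_st) = 0.000822199; SE = √V̂ = 0.028674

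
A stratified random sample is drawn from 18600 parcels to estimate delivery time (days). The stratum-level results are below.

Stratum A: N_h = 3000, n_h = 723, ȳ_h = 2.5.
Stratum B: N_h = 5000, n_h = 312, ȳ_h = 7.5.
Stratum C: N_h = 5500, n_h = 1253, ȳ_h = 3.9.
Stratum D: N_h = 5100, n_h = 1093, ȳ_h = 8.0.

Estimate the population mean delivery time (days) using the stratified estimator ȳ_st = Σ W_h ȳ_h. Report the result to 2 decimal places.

N = Σ N_h = 18600. Stratum weights W_h = N_h/N.
ȳ_st = (3000·2.5 + 5000·7.5 + 5500·3.9 + 5100·8.0) / 18600 = 5.7661

ȳ_st ≈ 5.77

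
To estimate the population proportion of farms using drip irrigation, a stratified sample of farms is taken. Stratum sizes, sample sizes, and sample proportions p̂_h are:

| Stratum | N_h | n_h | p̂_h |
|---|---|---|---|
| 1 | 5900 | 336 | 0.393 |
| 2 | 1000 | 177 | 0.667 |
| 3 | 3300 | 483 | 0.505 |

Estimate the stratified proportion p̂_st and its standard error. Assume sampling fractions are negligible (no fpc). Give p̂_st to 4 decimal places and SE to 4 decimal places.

N = 10200; stratum weights W_h = N_h/N.
p̂_st = Σ W_h p̂_h = (5900·0.393 + 1000·0.667 + 3300·0.505)/10200 = 0.45610
V̂(p̂_st) = Σ W_h² p̂_h(1−p̂_h)/(n_h−1):
  stratum 1: (5900/10200)²·0.393·0.607/335 = 0.000238254
  stratum 2: (1000/10200)²·0.667·0.333/176 = 1.21299e-05
  stratum 3: (3300/10200)²·0.505·0.495/482 = 5.42847e-05
V̂(p̂_st) = 0.000304669; SE = √V̂ = 0.0174548

p̂_st ≈ 0.4561, SE ≈ 0.0175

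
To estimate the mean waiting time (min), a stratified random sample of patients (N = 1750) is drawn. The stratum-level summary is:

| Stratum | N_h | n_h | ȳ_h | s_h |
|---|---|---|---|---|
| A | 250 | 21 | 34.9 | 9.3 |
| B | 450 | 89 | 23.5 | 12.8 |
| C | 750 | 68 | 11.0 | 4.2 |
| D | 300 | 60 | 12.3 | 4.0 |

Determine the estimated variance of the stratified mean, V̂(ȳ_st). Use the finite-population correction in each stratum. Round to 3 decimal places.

V̂(ȳ_st) = Σ W_h² (1 − n_h/N_h) s_h²/n_h, with W_h = N_h/N and N = 1750:
  stratum A: (250/1750)²·(1 − 21/250)·9.3²/21 = 0.0769921
  stratum B: (450/1750)²·(1 − 89/450)·12.8²/89 = 0.0976503
  stratum C: (750/1750)²·(1 − 68/750)·4.2²/68 = 0.0433271
  stratum D: (300/1750)²·(1 − 60/300)·4.0²/60 = 0.00626939
V̂(ȳ_st) = 0.224239

V̂(ȳ_st) ≈ 0.224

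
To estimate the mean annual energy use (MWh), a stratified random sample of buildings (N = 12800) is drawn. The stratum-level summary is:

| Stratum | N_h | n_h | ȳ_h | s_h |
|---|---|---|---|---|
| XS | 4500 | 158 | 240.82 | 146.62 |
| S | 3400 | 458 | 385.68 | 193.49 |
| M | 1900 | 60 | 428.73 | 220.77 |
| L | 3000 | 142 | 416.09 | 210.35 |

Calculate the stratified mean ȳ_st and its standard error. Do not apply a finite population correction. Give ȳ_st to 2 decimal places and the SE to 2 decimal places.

ȳ_st ≈ 348.27, SE ≈ 7.59

ȳ_st = Σ W_h ȳ_h = (4500·240.82 + 3400·385.68 + 1900·428.73 + 3000·416.09)/12800 = 348.27023
V̂(ȳ_st) = Σ W_h² s_h²/n_h, with W_h = N_h/N and N = 12800:
  stratum XS: (4500/12800)²·146.62²/158 = 16.8165
  stratum S: (3400/12800)²·193.49²/458 = 5.76752
  stratum M: (1900/12800)²·220.77²/60 = 17.8985
  stratum L: (3000/12800)²·210.35²/142 = 17.1167
V̂(ȳ_st) = 57.5991
SE(ȳ_st) = √57.5991 = 7.58941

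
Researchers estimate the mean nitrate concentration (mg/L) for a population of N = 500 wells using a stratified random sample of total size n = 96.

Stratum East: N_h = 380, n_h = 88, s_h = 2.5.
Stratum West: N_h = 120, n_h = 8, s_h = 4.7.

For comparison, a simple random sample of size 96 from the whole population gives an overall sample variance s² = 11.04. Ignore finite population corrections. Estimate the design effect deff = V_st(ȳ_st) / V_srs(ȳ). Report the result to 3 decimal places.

deff ≈ 1.740

V̂(ȳ_st) = Σ W_h² s_h²/n_h, with W_h = N_h/N and N = 500:
  stratum East: (380/500)²·2.5²/88 = 0.0410227
  stratum West: (120/500)²·4.7²/8 = 0.159048
V_st = 0.200071
V_srs = s²/n = 11.04/96 = 0.115
deff = V_st / V_srs = 0.200071/0.115 = 1.7397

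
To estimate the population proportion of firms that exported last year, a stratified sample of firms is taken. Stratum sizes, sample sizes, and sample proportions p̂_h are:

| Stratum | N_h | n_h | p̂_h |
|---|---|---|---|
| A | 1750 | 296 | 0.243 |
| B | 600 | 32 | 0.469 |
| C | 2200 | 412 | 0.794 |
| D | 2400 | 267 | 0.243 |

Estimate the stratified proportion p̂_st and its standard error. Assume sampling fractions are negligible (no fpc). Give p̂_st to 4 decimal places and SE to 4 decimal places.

p̂_st ≈ 0.4369, SE ≈ 0.0149

N = 6950; stratum weights W_h = N_h/N.
p̂_st = Σ W_h p̂_h = (1750·0.243 + 600·0.469 + 2200·0.794 + 2400·0.243)/6950 = 0.43693
V̂(p̂_st) = Σ W_h² p̂_h(1−p̂_h)/(n_h−1):
  stratum A: (1750/6950)²·0.243·0.757/295 = 3.95354e-05
  stratum B: (600/6950)²·0.469·0.531/31 = 5.9874e-05
  stratum C: (2200/6950)²·0.794·0.206/411 = 3.98769e-05
  stratum D: (2400/6950)²·0.243·0.757/266 = 8.24657e-05
V̂(p̂_st) = 0.000221752; SE = √V̂ = 0.0148913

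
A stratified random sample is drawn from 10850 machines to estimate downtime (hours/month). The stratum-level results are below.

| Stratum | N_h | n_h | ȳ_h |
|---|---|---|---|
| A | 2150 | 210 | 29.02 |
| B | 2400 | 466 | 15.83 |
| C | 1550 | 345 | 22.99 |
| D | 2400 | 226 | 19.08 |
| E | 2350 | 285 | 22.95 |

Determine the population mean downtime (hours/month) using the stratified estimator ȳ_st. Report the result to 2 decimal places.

ȳ_st ≈ 21.73

N = Σ N_h = 10850. Stratum weights W_h = N_h/N.
ȳ_st = (2150·29.02 + 2400·15.83 + 1550·22.99 + 2400·19.08 + 2350·22.95) / 10850 = 21.7276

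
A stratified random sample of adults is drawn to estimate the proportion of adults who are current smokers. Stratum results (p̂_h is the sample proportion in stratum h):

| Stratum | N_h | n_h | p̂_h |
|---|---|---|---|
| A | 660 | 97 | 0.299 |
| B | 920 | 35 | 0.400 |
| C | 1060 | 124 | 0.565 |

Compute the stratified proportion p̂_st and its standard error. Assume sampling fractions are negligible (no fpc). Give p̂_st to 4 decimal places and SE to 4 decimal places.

N = 2640; stratum weights W_h = N_h/N.
p̂_st = Σ W_h p̂_h = (660·0.299 + 920·0.400 + 1060·0.565)/2640 = 0.44100
V̂(p̂_st) = Σ W_h² p̂_h(1−p̂_h)/(n_h−1):
  stratum A: (660/2640)²·0.299·0.701/96 = 0.000136458
  stratum B: (920/2640)²·0.400·0.600/34 = 0.000857235
  stratum C: (1060/2640)²·0.565·0.435/123 = 0.000322134
V̂(p̂_st) = 0.00131583; SE = √V̂ = 0.0362743

p̂_st ≈ 0.4410, SE ≈ 0.0363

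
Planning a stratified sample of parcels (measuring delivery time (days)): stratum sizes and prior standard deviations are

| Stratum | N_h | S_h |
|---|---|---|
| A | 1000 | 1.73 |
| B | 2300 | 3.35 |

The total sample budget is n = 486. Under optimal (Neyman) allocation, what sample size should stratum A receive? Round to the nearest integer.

Neyman allocation: n_h = n · N_h S_h / Σ N_i S_i, with n = 486.
  stratum A: N_h·S_h = 1000·1.73 = 1730.00
  stratum B: N_h·S_h = 2300·3.35 = 7705.00
Σ N_h S_h = 9435.00
n for stratum A = 486·1730.00/9435.00 = 89.113 → 89

89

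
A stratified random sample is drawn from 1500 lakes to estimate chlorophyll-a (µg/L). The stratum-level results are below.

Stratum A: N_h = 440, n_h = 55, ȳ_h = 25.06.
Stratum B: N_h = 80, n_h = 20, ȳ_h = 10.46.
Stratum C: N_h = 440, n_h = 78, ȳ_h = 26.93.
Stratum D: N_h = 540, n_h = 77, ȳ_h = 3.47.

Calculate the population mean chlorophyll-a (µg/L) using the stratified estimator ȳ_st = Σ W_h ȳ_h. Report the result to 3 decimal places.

N = Σ N_h = 1500. Stratum weights W_h = N_h/N.
ȳ_st = (440·25.06 + 80·10.46 + 440·26.93 + 540·3.47) / 1500 = 17.05747

ȳ_st ≈ 17.057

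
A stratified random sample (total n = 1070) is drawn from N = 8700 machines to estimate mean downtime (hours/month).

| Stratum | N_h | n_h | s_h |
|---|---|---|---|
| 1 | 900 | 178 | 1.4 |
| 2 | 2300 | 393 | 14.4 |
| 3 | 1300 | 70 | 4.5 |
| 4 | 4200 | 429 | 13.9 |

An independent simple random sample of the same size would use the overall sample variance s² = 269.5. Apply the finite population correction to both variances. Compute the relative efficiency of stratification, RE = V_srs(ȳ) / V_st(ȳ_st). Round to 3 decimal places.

RE ≈ 1.686

V̂(ȳ_st) = Σ W_h² (1 − n_h/N_h) s_h²/n_h, with W_h = N_h/N and N = 8700:
  stratum 1: (900/8700)²·(1 − 178/900)·1.4²/178 = 9.45317e-05
  stratum 2: (2300/8700)²·(1 − 393/2300)·14.4²/393 = 0.0305754
  stratum 3: (1300/8700)²·(1 − 70/1300)·4.5²/70 = 0.00611135
  stratum 4: (4200/8700)²·(1 − 429/4200)·13.9²/429 = 0.0942409
V_st = 0.131022
V_srs = (1 − 1070/8700)·269.5/1070 = 0.220892
Relative efficiency = V_srs / V_st = 0.220892/0.131022 = 1.6859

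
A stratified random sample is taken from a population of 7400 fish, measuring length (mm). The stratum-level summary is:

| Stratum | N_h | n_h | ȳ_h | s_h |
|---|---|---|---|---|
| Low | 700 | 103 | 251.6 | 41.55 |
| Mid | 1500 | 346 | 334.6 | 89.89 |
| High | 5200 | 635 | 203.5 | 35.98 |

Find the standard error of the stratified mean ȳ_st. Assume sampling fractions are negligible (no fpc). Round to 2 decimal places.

V̂(ȳ_st) = Σ W_h² s_h²/n_h, with W_h = N_h/N and N = 7400:
  stratum Low: (700/7400)²·41.55²/103 = 0.149981
  stratum Mid: (1500/7400)²·89.89²/346 = 0.959546
  stratum High: (5200/7400)²·35.98²/635 = 1.00668
V̂(ȳ_st) = 2.11621
SE(ȳ_st) = √2.11621 = 1.45472

SE(ȳ_st) ≈ 1.45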